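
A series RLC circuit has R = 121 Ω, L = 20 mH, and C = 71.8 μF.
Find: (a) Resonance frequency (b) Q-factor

Step 1 — Resonance condition Im(Z)=0 gives ω₀ = 1/√(LC).
Step 2 — ω₀ = 1/√(0.02·7.18e-05) = 834.5 rad/s.
Step 3 — f₀ = ω₀/(2π) = 132.8 Hz.
Step 4 — Series Q: Q = ω₀L/R = 834.5·0.02/121 = 0.1379.

(a) f₀ = 132.8 Hz  (b) Q = 0.1379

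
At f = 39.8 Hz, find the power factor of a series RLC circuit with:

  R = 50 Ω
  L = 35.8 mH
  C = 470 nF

Step 1 — Angular frequency: ω = 2π·f = 2π·39.8 = 250.1 rad/s.
Step 2 — Component impedances:
  R: Z = R = 50 Ω
  L: Z = jωL = j·250.1·0.0358 = 0 + j8.953 Ω
  C: Z = 1/(jωC) = -j/(ω·C) = 0 - j8508 Ω
Step 3 — Series combination: Z_total = R + L + C = 50 - j8499 Ω = 8499∠-89.7° Ω.
Step 4 — Power factor: PF = cos(φ) = Re(Z)/|Z| = 50/8499 = 0.005883.
Step 5 — Type: Im(Z) = -8499 ⇒ leading (phase φ = -89.7°).

PF = 0.005883 (leading, φ = -89.7°)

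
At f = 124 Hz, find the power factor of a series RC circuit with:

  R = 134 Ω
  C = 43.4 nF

Step 1 — Angular frequency: ω = 2π·f = 2π·124 = 779.1 rad/s.
Step 2 — Component impedances:
  R: Z = R = 134 Ω
  C: Z = 1/(jωC) = -j/(ω·C) = 0 - j2.957e+04 Ω
Step 3 — Series combination: Z_total = R + C = 134 - j2.957e+04 Ω = 2.957e+04∠-89.7° Ω.
Step 4 — Power factor: PF = cos(φ) = Re(Z)/|Z| = 134/29574 = 0.004531.
Step 5 — Type: Im(Z) = -2.957e+04 ⇒ leading (phase φ = -89.7°).

PF = 0.004531 (leading, φ = -89.7°)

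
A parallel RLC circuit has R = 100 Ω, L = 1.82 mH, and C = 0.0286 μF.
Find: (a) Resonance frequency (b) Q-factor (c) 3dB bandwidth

Step 1 — Resonance: ω₀ = 1/√(LC) = 1/√(0.00182·2.86e-08) = 1.386e+05 rad/s.
Step 2 — f₀ = ω₀/(2π) = 2.206e+04 Hz.
Step 3 — Parallel Q: Q = R/(ω₀L) = 100/(1.386e+05·0.00182) = 0.3964.
Step 4 — Bandwidth: Δω = ω₀/Q = 3.497e+05 rad/s; BW = Δω/(2π) = 5.565e+04 Hz.

(a) f₀ = 2.206e+04 Hz  (b) Q = 0.3964  (c) BW = 5.565e+04 Hz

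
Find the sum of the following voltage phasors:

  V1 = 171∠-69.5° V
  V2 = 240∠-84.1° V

Step 1 — Convert each phasor to rectangular form:
  V1 = 171·(cos(-69.5°) + j·sin(-69.5°)) = 59.89 - j160.2 V
  V2 = 240·(cos(-84.1°) + j·sin(-84.1°)) = 24.67 - j238.7 V
Step 2 — Sum components: V_total = 84.56 - j398.9 V.
Step 3 — Convert to polar: |V_total| = 407.8 V, ∠V_total = -78.0°.

V_total = 407.8∠-78.0° V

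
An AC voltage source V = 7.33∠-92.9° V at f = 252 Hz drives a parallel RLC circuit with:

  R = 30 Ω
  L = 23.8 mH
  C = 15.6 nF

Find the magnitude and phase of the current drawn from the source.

Step 1 — Angular frequency: ω = 2π·f = 2π·252 = 1583 rad/s.
Step 2 — Component impedances:
  R: Z = R = 30 Ω
  L: Z = jωL = j·1583·0.0238 = 0 + j37.68 Ω
  C: Z = 1/(jωC) = -j/(ω·C) = 0 - j4.049e+04 Ω
Step 3 — Parallel combination: 1/Z_total = 1/R + 1/L + 1/C; Z_total = 18.38 + j14.62 Ω = 23.48∠38.5° Ω.
Step 4 — Source phasor: V = 7.33∠-92.9° V = -0.3708 - j7.321 V.
Step 5 — Ohm's law: I = V / Z_total = (-0.3708 - j7.321) / (18.38 + j14.62) = -0.2064 - j0.2342 A.
Step 6 — Convert to polar: |I| = 0.3122 A, ∠I = -131.4°.

I = 0.3122∠-131.4° A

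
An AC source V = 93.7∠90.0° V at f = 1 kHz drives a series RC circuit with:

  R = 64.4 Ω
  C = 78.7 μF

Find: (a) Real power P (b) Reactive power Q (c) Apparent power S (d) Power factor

Step 1 — Angular frequency: ω = 2π·f = 2π·1000 = 6283 rad/s.
Step 2 — Component impedances:
  R: Z = R = 64.4 Ω
  C: Z = 1/(jωC) = -j/(ω·C) = 0 - j2.022 Ω
Step 3 — Series combination: Z_total = R + C = 64.4 - j2.022 Ω = 64.43∠-1.8° Ω.
Step 4 — Source phasor: V = 93.7∠90.0° V = 0 + j93.7 V.
Step 5 — Current: I = V / Z = -0.04564 + j1.454 A = 1.454∠91.8° A.
Step 6 — Complex power: S = V·I* = 136.2 - j4.277 VA.
Step 7 — Real power: P = Re(S) = 136.2 W.
Step 8 — Reactive power: Q = Im(S) = -4.277 VAR.
Step 9 — Apparent power: |S| = 136.3 VA.
Step 10 — Power factor: PF = P/|S| = 0.9995 (leading).

(a) P = 136.2 W  (b) Q = -4.277 VAR  (c) S = 136.3 VA  (d) PF = 0.9995 (leading)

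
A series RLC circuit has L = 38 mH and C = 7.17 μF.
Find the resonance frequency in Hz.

Step 1 — Resonance condition Im(Z)=0 gives ω₀ = 1/√(LC).
Step 2 — ω₀ = 1/√(0.038·7.17e-06) = 1916 rad/s.
Step 3 — f₀ = ω₀/(2π) = 304.9 Hz.

f₀ = 304.9 Hz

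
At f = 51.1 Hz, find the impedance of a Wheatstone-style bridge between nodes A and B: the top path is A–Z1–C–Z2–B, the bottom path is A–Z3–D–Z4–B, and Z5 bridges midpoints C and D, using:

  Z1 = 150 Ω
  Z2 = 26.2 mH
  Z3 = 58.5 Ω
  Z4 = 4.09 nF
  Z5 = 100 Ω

Step 1 — Angular frequency: ω = 2π·f = 2π·51.1 = 321.1 rad/s.
Step 2 — Component impedances:
  Z1: Z = R = 150 Ω
  Z2: Z = jωL = j·321.1·0.0262 = 0 + j8.412 Ω
  Z3: Z = R = 58.5 Ω
  Z4: Z = 1/(jωC) = -j/(ω·C) = 0 - j7.615e+05 Ω
  Z5: Z = R = 100 Ω
Step 3 — Bridge requires nodal analysis (the Z5 bridge couples midpoints C and D, so the two paths cannot be reduced to a simple series/parallel combination). Setting node B to ground and injecting 1 A at node A, the 3-node admittance system at A, C, D solves to V_A = Z_AB = 77.07 + j8.409 Ω = 77.52∠6.2° Ω.

Z = 77.07 + j8.409 Ω = 77.52∠6.2° Ω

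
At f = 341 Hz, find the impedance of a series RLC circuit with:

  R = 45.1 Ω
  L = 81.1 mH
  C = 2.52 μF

Step 1 — Angular frequency: ω = 2π·f = 2π·341 = 2143 rad/s.
Step 2 — Component impedances:
  R: Z = R = 45.1 Ω
  L: Z = jωL = j·2143·0.0811 = 0 + j173.8 Ω
  C: Z = 1/(jωC) = -j/(ω·C) = 0 - j185.2 Ω
Step 3 — Series combination: Z_total = R + L + C = 45.1 - j11.45 Ω = 46.53∠-14.2° Ω.

Z = 45.1 - j11.45 Ω = 46.53∠-14.2° Ω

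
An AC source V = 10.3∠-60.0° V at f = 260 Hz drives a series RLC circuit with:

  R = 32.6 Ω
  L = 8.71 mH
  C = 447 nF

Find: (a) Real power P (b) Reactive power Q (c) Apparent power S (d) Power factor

Step 1 — Angular frequency: ω = 2π·f = 2π·260 = 1634 rad/s.
Step 2 — Component impedances:
  R: Z = R = 32.6 Ω
  L: Z = jωL = j·1634·0.00871 = 0 + j14.23 Ω
  C: Z = 1/(jωC) = -j/(ω·C) = 0 - j1369 Ω
Step 3 — Series combination: Z_total = R + L + C = 32.6 - j1355 Ω = 1356∠-88.6° Ω.
Step 4 — Source phasor: V = 10.3∠-60.0° V = 5.15 - j8.92 V.
Step 5 — Current: I = V / Z = 0.00667 + j0.00364 A = 0.007598∠28.6° A.
Step 6 — Complex power: S = V·I* = 0.001882 - j0.07824 VA.
Step 7 — Real power: P = Re(S) = 0.001882 W.
Step 8 — Reactive power: Q = Im(S) = -0.07824 VAR.
Step 9 — Apparent power: |S| = 0.07826 VA.
Step 10 — Power factor: PF = P/|S| = 0.02405 (leading).

(a) P = 0.001882 W  (b) Q = -0.07824 VAR  (c) S = 0.07826 VA  (d) PF = 0.02405 (leading)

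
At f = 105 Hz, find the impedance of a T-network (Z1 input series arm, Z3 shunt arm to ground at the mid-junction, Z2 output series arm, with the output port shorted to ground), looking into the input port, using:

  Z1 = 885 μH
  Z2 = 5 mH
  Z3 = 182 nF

Step 1 — Angular frequency: ω = 2π·f = 2π·105 = 659.7 rad/s.
Step 2 — Component impedances:
  Z1: Z = jωL = j·659.7·0.000885 = 0 + j0.5839 Ω
  Z2: Z = jωL = j·659.7·0.005 = 0 + j3.299 Ω
  Z3: Z = 1/(jωC) = -j/(ω·C) = 0 - j8328 Ω
Step 3 — With the output port shorted to ground, the output series arm Z2 runs from the junction to ground; the shunt arm Z3 also runs from the junction to ground. They appear in parallel: Z3 || Z2 = 0 + j3.3 Ω.
Step 4 — Series with input arm Z1: Z_in = Z1 + (Z3 || Z2) = 0 + j3.884 Ω = 3.884∠90.0° Ω.

Z = 0 + j3.884 Ω = 3.884∠90.0° Ω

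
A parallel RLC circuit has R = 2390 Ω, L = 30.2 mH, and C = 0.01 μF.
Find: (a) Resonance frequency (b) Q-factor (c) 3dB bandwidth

Step 1 — Resonance: ω₀ = 1/√(LC) = 1/√(0.0302·1e-08) = 5.754e+04 rad/s.
Step 2 — f₀ = ω₀/(2π) = 9158 Hz.
Step 3 — Parallel Q: Q = R/(ω₀L) = 2390/(5.754e+04·0.0302) = 1.375.
Step 4 — Bandwidth: Δω = ω₀/Q = 4.184e+04 rad/s; BW = Δω/(2π) = 6659 Hz.

(a) f₀ = 9158 Hz  (b) Q = 1.375  (c) BW = 6659 Hz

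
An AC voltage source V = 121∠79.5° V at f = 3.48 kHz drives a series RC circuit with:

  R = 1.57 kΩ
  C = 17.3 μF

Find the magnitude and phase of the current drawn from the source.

Step 1 — Angular frequency: ω = 2π·f = 2π·3480 = 2.187e+04 rad/s.
Step 2 — Component impedances:
  R: Z = R = 1570 Ω
  C: Z = 1/(jωC) = -j/(ω·C) = 0 - j2.644 Ω
Step 3 — Series combination: Z_total = R + C = 1570 - j2.644 Ω = 1570∠-0.1° Ω.
Step 4 — Source phasor: V = 121∠79.5° V = 22.05 + j119 V.
Step 5 — Ohm's law: I = V / Z_total = (22.05 + j119) / (1570 - j2.644) = 0.01392 + j0.0758 A.
Step 6 — Convert to polar: |I| = 0.07707 A, ∠I = 79.6°.

I = 0.07707∠79.6° A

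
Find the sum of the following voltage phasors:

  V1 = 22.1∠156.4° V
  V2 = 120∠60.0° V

Step 1 — Convert each phasor to rectangular form:
  V1 = 22.1·(cos(156.4°) + j·sin(156.4°)) = -20.25 + j8.848 V
  V2 = 120·(cos(60.0°) + j·sin(60.0°)) = 60 + j103.9 V
Step 2 — Sum components: V_total = 39.75 + j112.8 V.
Step 3 — Convert to polar: |V_total| = 119.6 V, ∠V_total = 70.6°.

V_total = 119.6∠70.6° V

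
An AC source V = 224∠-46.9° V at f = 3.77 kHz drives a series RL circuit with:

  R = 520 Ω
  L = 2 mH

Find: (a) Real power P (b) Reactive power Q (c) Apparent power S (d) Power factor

Step 1 — Angular frequency: ω = 2π·f = 2π·3770 = 2.369e+04 rad/s.
Step 2 — Component impedances:
  R: Z = R = 520 Ω
  L: Z = jωL = j·2.369e+04·0.002 = 0 + j47.38 Ω
Step 3 — Series combination: Z_total = R + L = 520 + j47.38 Ω = 522.2∠5.2° Ω.
Step 4 — Source phasor: V = 224∠-46.9° V = 153.1 - j163.6 V.
Step 5 — Current: I = V / Z = 0.2635 - j0.3385 A = 0.429∠-52.1° A.
Step 6 — Complex power: S = V·I* = 95.7 + j8.719 VA.
Step 7 — Real power: P = Re(S) = 95.7 W.
Step 8 — Reactive power: Q = Im(S) = 8.719 VAR.
Step 9 — Apparent power: |S| = 96.09 VA.
Step 10 — Power factor: PF = P/|S| = 0.9959 (lagging).

(a) P = 95.7 W  (b) Q = 8.719 VAR  (c) S = 96.09 VA  (d) PF = 0.9959 (lagging)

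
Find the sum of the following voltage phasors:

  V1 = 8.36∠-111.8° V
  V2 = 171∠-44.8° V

Step 1 — Convert each phasor to rectangular form:
  V1 = 8.36·(cos(-111.8°) + j·sin(-111.8°)) = -3.105 - j7.762 V
  V2 = 171·(cos(-44.8°) + j·sin(-44.8°)) = 121.3 - j120.5 V
Step 2 — Sum components: V_total = 118.2 - j128.3 V.
Step 3 — Convert to polar: |V_total| = 174.4 V, ∠V_total = -47.3°.

V_total = 174.4∠-47.3° V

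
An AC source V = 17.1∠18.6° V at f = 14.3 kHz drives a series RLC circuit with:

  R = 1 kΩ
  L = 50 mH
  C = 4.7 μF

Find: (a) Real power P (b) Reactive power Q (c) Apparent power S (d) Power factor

Step 1 — Angular frequency: ω = 2π·f = 2π·1.43e+04 = 8.985e+04 rad/s.
Step 2 — Component impedances:
  R: Z = R = 1000 Ω
  L: Z = jωL = j·8.985e+04·0.05 = 0 + j4492 Ω
  C: Z = 1/(jωC) = -j/(ω·C) = 0 - j2.368 Ω
Step 3 — Series combination: Z_total = R + L + C = 1000 + j4490 Ω = 4600∠77.4° Ω.
Step 4 — Source phasor: V = 17.1∠18.6° V = 16.21 + j5.454 V.
Step 5 — Current: I = V / Z = 0.001923 - j0.003181 A = 0.003717∠-58.8° A.
Step 6 — Complex power: S = V·I* = 0.01382 + j0.06205 VA.
Step 7 — Real power: P = Re(S) = 0.01382 W.
Step 8 — Reactive power: Q = Im(S) = 0.06205 VAR.
Step 9 — Apparent power: |S| = 0.06357 VA.
Step 10 — Power factor: PF = P/|S| = 0.2174 (lagging).

(a) P = 0.01382 W  (b) Q = 0.06205 VAR  (c) S = 0.06357 VA  (d) PF = 0.2174 (lagging)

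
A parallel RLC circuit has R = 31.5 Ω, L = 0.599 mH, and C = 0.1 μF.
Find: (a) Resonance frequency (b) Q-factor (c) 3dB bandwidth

Step 1 — Resonance: ω₀ = 1/√(LC) = 1/√(0.000599·1e-07) = 1.292e+05 rad/s.
Step 2 — f₀ = ω₀/(2π) = 2.056e+04 Hz.
Step 3 — Parallel Q: Q = R/(ω₀L) = 31.5/(1.292e+05·0.000599) = 0.407.
Step 4 — Bandwidth: Δω = ω₀/Q = 3.175e+05 rad/s; BW = Δω/(2π) = 5.053e+04 Hz.

(a) f₀ = 2.056e+04 Hz  (b) Q = 0.407  (c) BW = 5.053e+04 Hz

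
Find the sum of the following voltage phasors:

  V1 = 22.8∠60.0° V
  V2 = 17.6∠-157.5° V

Step 1 — Convert each phasor to rectangular form:
  V1 = 22.8·(cos(60.0°) + j·sin(60.0°)) = 11.4 + j19.75 V
  V2 = 17.6·(cos(-157.5°) + j·sin(-157.5°)) = -16.26 - j6.735 V
Step 2 — Sum components: V_total = -4.86 + j13.01 V.
Step 3 — Convert to polar: |V_total| = 13.89 V, ∠V_total = 110.5°.

V_total = 13.89∠110.5° V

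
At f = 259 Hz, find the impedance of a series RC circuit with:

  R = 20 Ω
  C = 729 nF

Step 1 — Angular frequency: ω = 2π·f = 2π·259 = 1627 rad/s.
Step 2 — Component impedances:
  R: Z = R = 20 Ω
  C: Z = 1/(jωC) = -j/(ω·C) = 0 - j842.9 Ω
Step 3 — Series combination: Z_total = R + C = 20 - j842.9 Ω = 843.2∠-88.6° Ω.

Z = 20 - j842.9 Ω = 843.2∠-88.6° Ω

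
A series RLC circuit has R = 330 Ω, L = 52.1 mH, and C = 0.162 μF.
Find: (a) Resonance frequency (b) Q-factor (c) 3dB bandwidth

Step 1 — Resonance condition Im(Z)=0 gives ω₀ = 1/√(LC).
Step 2 — ω₀ = 1/√(0.0521·1.62e-07) = 1.088e+04 rad/s.
Step 3 — f₀ = ω₀/(2π) = 1732 Hz.
Step 4 — Series Q: Q = ω₀L/R = 1.088e+04·0.0521/330 = 1.718.
Step 5 — 3dB bandwidth: Δω = ω₀/Q = 6334 rad/s; BW = Δω/(2π) = 1008 Hz.

(a) f₀ = 1732 Hz  (b) Q = 1.718  (c) BW = 1008 Hz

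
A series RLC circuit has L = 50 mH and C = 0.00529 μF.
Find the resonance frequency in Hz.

Step 1 — Resonance condition Im(Z)=0 gives ω₀ = 1/√(LC).
Step 2 — ω₀ = 1/√(0.05·5.29e-09) = 6.149e+04 rad/s.
Step 3 — f₀ = ω₀/(2π) = 9786 Hz.

f₀ = 9786 Hz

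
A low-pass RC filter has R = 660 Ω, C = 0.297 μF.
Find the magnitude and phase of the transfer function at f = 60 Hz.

Step 1 — Angular frequency: ω = 2π·60 = 377 rad/s.
Step 2 — Transfer function: H(jω) = 1/(1 + jωRC).
Step 3 — Denominator: 1 + jωRC = 1 + j·377·660·2.97e-07 = 1 + j0.0739.
Step 4 — H = 0.9946 - j0.0735.
Step 5 — Magnitude: |H| = 0.9973 (-0.0 dB); phase: φ = -4.2°.

|H| = 0.9973 (-0.0 dB), φ = -4.2°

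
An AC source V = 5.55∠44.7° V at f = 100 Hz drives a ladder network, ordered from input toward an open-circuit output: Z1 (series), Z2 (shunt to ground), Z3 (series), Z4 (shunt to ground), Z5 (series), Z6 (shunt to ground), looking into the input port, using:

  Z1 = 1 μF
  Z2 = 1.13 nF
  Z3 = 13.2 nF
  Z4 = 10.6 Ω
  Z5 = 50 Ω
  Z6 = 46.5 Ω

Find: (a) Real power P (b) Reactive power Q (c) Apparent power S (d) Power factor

Step 1 — Angular frequency: ω = 2π·f = 2π·100 = 628.3 rad/s.
Step 2 — Component impedances:
  Z1: Z = 1/(jωC) = -j/(ω·C) = 0 - j1592 Ω
  Z2: Z = 1/(jωC) = -j/(ω·C) = 0 - j1.408e+06 Ω
  Z3: Z = 1/(jωC) = -j/(ω·C) = 0 - j1.206e+05 Ω
  Z4: Z = R = 10.6 Ω
  Z5: Z = R = 50 Ω
  Z6: Z = R = 46.5 Ω
Step 3 — Ladder network (open output): work backward from the far end, alternating series and parallel combinations. Z_in = 8.104 - j1.127e+05 Ω = 1.127e+05∠-90.0° Ω.
Step 4 — Source phasor: V = 5.55∠44.7° V = 3.945 + j3.904 V.
Step 5 — Current: I = V / Z = -3.465e-05 + j3.502e-05 A = 4.927e-05∠134.7° A.
Step 6 — Complex power: S = V·I* = 1.967e-08 - j0.0002734 VA.
Step 7 — Real power: P = Re(S) = 1.967e-08 W.
Step 8 — Reactive power: Q = Im(S) = -0.0002734 VAR.
Step 9 — Apparent power: |S| = 0.0002734 VA.
Step 10 — Power factor: PF = P/|S| = 7.194e-05 (leading).

(a) P = 1.967e-08 W  (b) Q = -0.0002734 VAR  (c) S = 0.0002734 VA  (d) PF = 7.194e-05 (leading)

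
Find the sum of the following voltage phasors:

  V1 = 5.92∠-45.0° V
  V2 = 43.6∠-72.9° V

Step 1 — Convert each phasor to rectangular form:
  V1 = 5.92·(cos(-45.0°) + j·sin(-45.0°)) = 4.186 - j4.186 V
  V2 = 43.6·(cos(-72.9°) + j·sin(-72.9°)) = 12.82 - j41.67 V
Step 2 — Sum components: V_total = 17.01 - j45.86 V.
Step 3 — Convert to polar: |V_total| = 48.91 V, ∠V_total = -69.7°.

V_total = 48.91∠-69.7° V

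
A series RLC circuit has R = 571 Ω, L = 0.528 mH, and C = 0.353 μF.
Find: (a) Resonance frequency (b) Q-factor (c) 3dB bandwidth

Step 1 — Resonance condition Im(Z)=0 gives ω₀ = 1/√(LC).
Step 2 — ω₀ = 1/√(0.000528·3.53e-07) = 7.325e+04 rad/s.
Step 3 — f₀ = ω₀/(2π) = 1.166e+04 Hz.
Step 4 — Series Q: Q = ω₀L/R = 7.325e+04·0.000528/571 = 0.06773.
Step 5 — 3dB bandwidth: Δω = ω₀/Q = 1.081e+06 rad/s; BW = Δω/(2π) = 1.721e+05 Hz.

(a) f₀ = 1.166e+04 Hz  (b) Q = 0.06773  (c) BW = 1.721e+05 Hz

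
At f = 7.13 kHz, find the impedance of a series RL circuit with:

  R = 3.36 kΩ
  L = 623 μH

Step 1 — Angular frequency: ω = 2π·f = 2π·7130 = 4.48e+04 rad/s.
Step 2 — Component impedances:
  R: Z = R = 3360 Ω
  L: Z = jωL = j·4.48e+04·0.000623 = 0 + j27.91 Ω
Step 3 — Series combination: Z_total = R + L = 3360 + j27.91 Ω = 3360∠0.5° Ω.

Z = 3360 + j27.91 Ω = 3360∠0.5° Ω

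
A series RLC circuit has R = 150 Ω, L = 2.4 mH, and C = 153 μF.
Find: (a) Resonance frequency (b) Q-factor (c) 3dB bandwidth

Step 1 — Resonance condition Im(Z)=0 gives ω₀ = 1/√(LC).
Step 2 — ω₀ = 1/√(0.0024·0.000153) = 1650 rad/s.
Step 3 — f₀ = ω₀/(2π) = 262.6 Hz.
Step 4 — Series Q: Q = ω₀L/R = 1650·0.0024/150 = 0.0264.
Step 5 — 3dB bandwidth: Δω = ω₀/Q = 6.25e+04 rad/s; BW = Δω/(2π) = 9947 Hz.

(a) f₀ = 262.6 Hz  (b) Q = 0.0264  (c) BW = 9947 Hz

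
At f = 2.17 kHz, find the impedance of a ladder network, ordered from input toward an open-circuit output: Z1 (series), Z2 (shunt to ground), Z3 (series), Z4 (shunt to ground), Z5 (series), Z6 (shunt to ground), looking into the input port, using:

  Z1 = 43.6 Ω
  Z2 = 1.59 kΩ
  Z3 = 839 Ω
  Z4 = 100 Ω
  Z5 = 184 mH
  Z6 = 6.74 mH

Step 1 — Angular frequency: ω = 2π·f = 2π·2170 = 1.363e+04 rad/s.
Step 2 — Component impedances:
  Z1: Z = R = 43.6 Ω
  Z2: Z = R = 1590 Ω
  Z3: Z = R = 839 Ω
  Z4: Z = R = 100 Ω
  Z5: Z = jωL = j·1.363e+04·0.184 = 0 + j2509 Ω
  Z6: Z = jωL = j·1.363e+04·0.00674 = 0 + j91.9 Ω
Step 3 — Ladder network (open output): work backward from the far end, alternating series and parallel combinations. Z_in = 633.9 + j1.518 Ω = 633.9∠0.1° Ω.

Z = 633.9 + j1.518 Ω = 633.9∠0.1° Ω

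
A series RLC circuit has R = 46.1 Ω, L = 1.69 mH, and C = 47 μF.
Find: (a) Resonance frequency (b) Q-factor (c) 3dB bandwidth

Step 1 — Resonance: ω₀ = 1/√(LC) = 1/√(0.00169·4.7e-05) = 3548 rad/s.
Step 2 — f₀ = ω₀/(2π) = 564.7 Hz.
Step 3 — Series Q: Q = ω₀L/R = 3548·0.00169/46.1 = 0.1301.
Step 4 — Bandwidth: Δω = ω₀/Q = 2.728e+04 rad/s; BW = Δω/(2π) = 4341 Hz.

(a) f₀ = 564.7 Hz  (b) Q = 0.1301  (c) BW = 4341 Hz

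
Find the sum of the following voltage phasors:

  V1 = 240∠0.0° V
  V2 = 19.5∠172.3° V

Step 1 — Convert each phasor to rectangular form:
  V1 = 240·(cos(0.0°) + j·sin(0.0°)) = 240 V
  V2 = 19.5·(cos(172.3°) + j·sin(172.3°)) = -19.32 + j2.613 V
Step 2 — Sum components: V_total = 220.7 + j2.613 V.
Step 3 — Convert to polar: |V_total| = 220.7 V, ∠V_total = 0.7°.

V_total = 220.7∠0.7° V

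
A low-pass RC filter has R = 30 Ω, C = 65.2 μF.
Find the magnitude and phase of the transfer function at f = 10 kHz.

Step 1 — Angular frequency: ω = 2π·1e+04 = 6.283e+04 rad/s.
Step 2 — Transfer function: H(jω) = 1/(1 + jωRC).
Step 3 — Denominator: 1 + jωRC = 1 + j·6.283e+04·30·6.52e-05 = 1 + j122.9.
Step 4 — H = 6.62e-05 - j0.008136.
Step 5 — Magnitude: |H| = 0.008136 (-41.8 dB); phase: φ = -89.5°.

|H| = 0.008136 (-41.8 dB), φ = -89.5°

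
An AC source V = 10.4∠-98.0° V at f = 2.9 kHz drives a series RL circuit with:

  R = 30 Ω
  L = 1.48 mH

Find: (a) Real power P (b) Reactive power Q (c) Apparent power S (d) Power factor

Step 1 — Angular frequency: ω = 2π·f = 2π·2900 = 1.822e+04 rad/s.
Step 2 — Component impedances:
  R: Z = R = 30 Ω
  L: Z = jωL = j·1.822e+04·0.00148 = 0 + j26.97 Ω
Step 3 — Series combination: Z_total = R + L = 30 + j26.97 Ω = 40.34∠42.0° Ω.
Step 4 — Source phasor: V = 10.4∠-98.0° V = -1.447 - j10.3 V.
Step 5 — Current: I = V / Z = -0.1974 - j0.1659 A = 0.2578∠-140.0° A.
Step 6 — Complex power: S = V·I* = 1.994 + j1.792 VA.
Step 7 — Real power: P = Re(S) = 1.994 W.
Step 8 — Reactive power: Q = Im(S) = 1.792 VAR.
Step 9 — Apparent power: |S| = 2.681 VA.
Step 10 — Power factor: PF = P/|S| = 0.7437 (lagging).

(a) P = 1.994 W  (b) Q = 1.792 VAR  (c) S = 2.681 VA  (d) PF = 0.7437 (lagging)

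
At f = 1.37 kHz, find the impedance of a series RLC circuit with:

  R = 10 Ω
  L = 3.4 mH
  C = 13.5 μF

Step 1 — Angular frequency: ω = 2π·f = 2π·1370 = 8608 rad/s.
Step 2 — Component impedances:
  R: Z = R = 10 Ω
  L: Z = jωL = j·8608·0.0034 = 0 + j29.27 Ω
  C: Z = 1/(jωC) = -j/(ω·C) = 0 - j8.605 Ω
Step 3 — Series combination: Z_total = R + L + C = 10 + j20.66 Ω = 22.95∠64.2° Ω.

Z = 10 + j20.66 Ω = 22.95∠64.2° Ω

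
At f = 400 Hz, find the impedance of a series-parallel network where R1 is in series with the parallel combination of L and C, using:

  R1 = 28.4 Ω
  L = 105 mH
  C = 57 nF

Step 1 — Angular frequency: ω = 2π·f = 2π·400 = 2513 rad/s.
Step 2 — Component impedances:
  R1: Z = R = 28.4 Ω
  L: Z = jωL = j·2513·0.105 = 0 + j263.9 Ω
  C: Z = 1/(jωC) = -j/(ω·C) = 0 - j6980 Ω
Step 3 — Parallel branch: L || C = 1/(1/L + 1/C) = 0 + j274.3 Ω.
Step 4 — Series with R1: Z_total = R1 + (L || C) = 28.4 + j274.3 Ω = 275.7∠84.1° Ω.

Z = 28.4 + j274.3 Ω = 275.7∠84.1° Ω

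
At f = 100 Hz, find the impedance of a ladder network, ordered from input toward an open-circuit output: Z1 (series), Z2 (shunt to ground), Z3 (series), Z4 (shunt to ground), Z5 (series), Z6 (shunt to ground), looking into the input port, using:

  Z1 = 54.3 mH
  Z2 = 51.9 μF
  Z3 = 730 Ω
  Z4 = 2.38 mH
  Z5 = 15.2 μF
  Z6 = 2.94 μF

Step 1 — Angular frequency: ω = 2π·f = 2π·100 = 628.3 rad/s.
Step 2 — Component impedances:
  Z1: Z = jωL = j·628.3·0.0543 = 0 + j34.12 Ω
  Z2: Z = 1/(jωC) = -j/(ω·C) = 0 - j30.67 Ω
  Z3: Z = R = 730 Ω
  Z4: Z = jωL = j·628.3·0.00238 = 0 + j1.495 Ω
  Z5: Z = 1/(jωC) = -j/(ω·C) = 0 - j104.7 Ω
  Z6: Z = 1/(jωC) = -j/(ω·C) = 0 - j541.3 Ω
Step 3 — Ladder network (open output): work backward from the far end, alternating series and parallel combinations. Z_in = 1.286 + j3.503 Ω = 3.732∠69.8° Ω.

Z = 1.286 + j3.503 Ω = 3.732∠69.8° Ω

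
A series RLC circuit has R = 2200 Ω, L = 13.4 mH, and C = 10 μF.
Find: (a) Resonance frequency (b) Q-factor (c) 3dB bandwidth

Step 1 — Resonance condition Im(Z)=0 gives ω₀ = 1/√(LC).
Step 2 — ω₀ = 1/√(0.0134·1e-05) = 2732 rad/s.
Step 3 — f₀ = ω₀/(2π) = 434.8 Hz.
Step 4 — Series Q: Q = ω₀L/R = 2732·0.0134/2200 = 0.01664.
Step 5 — 3dB bandwidth: Δω = ω₀/Q = 1.642e+05 rad/s; BW = Δω/(2π) = 2.613e+04 Hz.

(a) f₀ = 434.8 Hz  (b) Q = 0.01664  (c) BW = 2.613e+04 Hz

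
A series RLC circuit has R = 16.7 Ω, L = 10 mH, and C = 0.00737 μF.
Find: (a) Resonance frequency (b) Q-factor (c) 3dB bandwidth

Step 1 — Resonance condition Im(Z)=0 gives ω₀ = 1/√(LC).
Step 2 — ω₀ = 1/√(0.01·7.37e-09) = 1.165e+05 rad/s.
Step 3 — f₀ = ω₀/(2π) = 1.854e+04 Hz.
Step 4 — Series Q: Q = ω₀L/R = 1.165e+05·0.01/16.7 = 69.75.
Step 5 — 3dB bandwidth: Δω = ω₀/Q = 1670 rad/s; BW = Δω/(2π) = 265.8 Hz.

(a) f₀ = 1.854e+04 Hz  (b) Q = 69.75  (c) BW = 265.8 Hz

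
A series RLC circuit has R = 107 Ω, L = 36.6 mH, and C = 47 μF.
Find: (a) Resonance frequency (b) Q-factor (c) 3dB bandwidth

Step 1 — Resonance: ω₀ = 1/√(LC) = 1/√(0.0366·4.7e-05) = 762.4 rad/s.
Step 2 — f₀ = ω₀/(2π) = 121.3 Hz.
Step 3 — Series Q: Q = ω₀L/R = 762.4·0.0366/107 = 0.2608.
Step 4 — Bandwidth: Δω = ω₀/Q = 2923 rad/s; BW = Δω/(2π) = 465.3 Hz.

(a) f₀ = 121.3 Hz  (b) Q = 0.2608  (c) BW = 465.3 Hz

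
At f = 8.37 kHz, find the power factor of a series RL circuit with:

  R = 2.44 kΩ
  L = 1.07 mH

Step 1 — Angular frequency: ω = 2π·f = 2π·8370 = 5.259e+04 rad/s.
Step 2 — Component impedances:
  R: Z = R = 2440 Ω
  L: Z = jωL = j·5.259e+04·0.00107 = 0 + j56.27 Ω
Step 3 — Series combination: Z_total = R + L = 2440 + j56.27 Ω = 2441∠1.3° Ω.
Step 4 — Power factor: PF = cos(φ) = Re(Z)/|Z| = 2440/2440.65 = 0.9997.
Step 5 — Type: Im(Z) = 56.27 ⇒ lagging (phase φ = 1.3°).

PF = 0.9997 (lagging, φ = 1.3°)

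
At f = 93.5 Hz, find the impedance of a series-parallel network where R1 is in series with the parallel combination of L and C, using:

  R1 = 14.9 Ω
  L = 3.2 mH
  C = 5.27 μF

Step 1 — Angular frequency: ω = 2π·f = 2π·93.5 = 587.5 rad/s.
Step 2 — Component impedances:
  R1: Z = R = 14.9 Ω
  L: Z = jωL = j·587.5·0.0032 = 0 + j1.88 Ω
  C: Z = 1/(jωC) = -j/(ω·C) = 0 - j323 Ω
Step 3 — Parallel branch: L || C = 1/(1/L + 1/C) = 0 + j1.891 Ω.
Step 4 — Series with R1: Z_total = R1 + (L || C) = 14.9 + j1.891 Ω = 15.02∠7.2° Ω.

Z = 14.9 + j1.891 Ω = 15.02∠7.2° Ω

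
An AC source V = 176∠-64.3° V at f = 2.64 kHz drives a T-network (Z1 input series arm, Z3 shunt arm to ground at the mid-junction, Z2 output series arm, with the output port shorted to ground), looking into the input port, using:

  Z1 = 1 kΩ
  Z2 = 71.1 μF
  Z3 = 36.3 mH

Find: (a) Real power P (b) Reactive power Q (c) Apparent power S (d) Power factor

Step 1 — Angular frequency: ω = 2π·f = 2π·2640 = 1.659e+04 rad/s.
Step 2 — Component impedances:
  Z1: Z = R = 1000 Ω
  Z2: Z = 1/(jωC) = -j/(ω·C) = 0 - j0.8479 Ω
  Z3: Z = jωL = j·1.659e+04·0.0363 = 0 + j602.1 Ω
Step 3 — With the output port shorted to ground, the output series arm Z2 runs from the junction to ground; the shunt arm Z3 also runs from the junction to ground. They appear in parallel: Z3 || Z2 = 0 - j0.8491 Ω.
Step 4 — Series with input arm Z1: Z_in = Z1 + (Z3 || Z2) = 1000 - j0.8491 Ω = 1000∠-0.0° Ω.
Step 5 — Source phasor: V = 176∠-64.3° V = 76.32 - j158.6 V.
Step 6 — Current: I = V / Z = 0.07646 - j0.1585 A = 0.176∠-64.3° A.
Step 7 — Complex power: S = V·I* = 30.98 - j0.0263 VA.
Step 8 — Real power: P = Re(S) = 30.98 W.
Step 9 — Reactive power: Q = Im(S) = -0.0263 VAR.
Step 10 — Apparent power: |S| = 30.98 VA.
Step 11 — Power factor: PF = P/|S| = 1 (leading).

(a) P = 30.98 W  (b) Q = -0.0263 VAR  (c) S = 30.98 VA  (d) PF = 1 (leading)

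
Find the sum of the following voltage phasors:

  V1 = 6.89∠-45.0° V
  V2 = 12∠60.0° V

Step 1 — Convert each phasor to rectangular form:
  V1 = 6.89·(cos(-45.0°) + j·sin(-45.0°)) = 4.872 - j4.872 V
  V2 = 12·(cos(60.0°) + j·sin(60.0°)) = 6 + j10.39 V
Step 2 — Sum components: V_total = 10.87 + j5.52 V.
Step 3 — Convert to polar: |V_total| = 12.19 V, ∠V_total = 26.9°.

V_total = 12.19∠26.9° V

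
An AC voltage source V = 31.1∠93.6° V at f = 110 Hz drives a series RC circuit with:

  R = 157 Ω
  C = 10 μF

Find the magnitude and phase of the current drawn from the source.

Step 1 — Angular frequency: ω = 2π·f = 2π·110 = 691.2 rad/s.
Step 2 — Component impedances:
  R: Z = R = 157 Ω
  C: Z = 1/(jωC) = -j/(ω·C) = 0 - j144.7 Ω
Step 3 — Series combination: Z_total = R + C = 157 - j144.7 Ω = 213.5∠-42.7° Ω.
Step 4 — Source phasor: V = 31.1∠93.6° V = -1.953 + j31.04 V.
Step 5 — Ohm's law: I = V / Z_total = (-1.953 + j31.04) / (157 - j144.7) = -0.1052 + j0.1007 A.
Step 6 — Convert to polar: |I| = 0.1457 A, ∠I = 136.3°.

I = 0.1457∠136.3° A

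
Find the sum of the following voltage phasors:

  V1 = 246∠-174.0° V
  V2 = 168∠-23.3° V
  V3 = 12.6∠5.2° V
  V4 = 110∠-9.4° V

Step 1 — Convert each phasor to rectangular form:
  V1 = 246·(cos(-174.0°) + j·sin(-174.0°)) = -244.7 - j25.71 V
  V2 = 168·(cos(-23.3°) + j·sin(-23.3°)) = 154.3 - j66.45 V
  V3 = 12.6·(cos(5.2°) + j·sin(5.2°)) = 12.55 + j1.142 V
  V4 = 110·(cos(-9.4°) + j·sin(-9.4°)) = 108.5 - j17.97 V
Step 2 — Sum components: V_total = 30.72 - j109 V.
Step 3 — Convert to polar: |V_total| = 113.2 V, ∠V_total = -74.3°.

V_total = 113.2∠-74.3° V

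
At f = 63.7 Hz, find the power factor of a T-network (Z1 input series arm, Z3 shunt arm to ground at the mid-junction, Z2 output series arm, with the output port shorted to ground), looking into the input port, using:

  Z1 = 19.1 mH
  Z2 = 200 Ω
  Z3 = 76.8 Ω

Step 1 — Angular frequency: ω = 2π·f = 2π·63.7 = 400.2 rad/s.
Step 2 — Component impedances:
  Z1: Z = jωL = j·400.2·0.0191 = 0 + j7.645 Ω
  Z2: Z = R = 200 Ω
  Z3: Z = R = 76.8 Ω
Step 3 — With the output port shorted to ground, the output series arm Z2 runs from the junction to ground; the shunt arm Z3 also runs from the junction to ground. They appear in parallel: Z3 || Z2 = 55.49 Ω.
Step 4 — Series with input arm Z1: Z_in = Z1 + (Z3 || Z2) = 55.49 + j7.645 Ω = 56.02∠7.8° Ω.
Step 5 — Power factor: PF = cos(φ) = Re(Z)/|Z| = 55.491/56.015 = 0.9906.
Step 6 — Type: Im(Z) = 7.645 ⇒ lagging (phase φ = 7.8°).

PF = 0.9906 (lagging, φ = 7.8°)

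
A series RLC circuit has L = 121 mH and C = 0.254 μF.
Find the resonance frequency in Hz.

Step 1 — Resonance condition Im(Z)=0 gives ω₀ = 1/√(LC).
Step 2 — ω₀ = 1/√(0.121·2.54e-07) = 5704 rad/s.
Step 3 — f₀ = ω₀/(2π) = 907.8 Hz.

f₀ = 907.8 Hz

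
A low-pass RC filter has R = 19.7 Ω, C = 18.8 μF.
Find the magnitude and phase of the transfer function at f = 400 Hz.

Step 1 — Angular frequency: ω = 2π·400 = 2513 rad/s.
Step 2 — Transfer function: H(jω) = 1/(1 + jωRC).
Step 3 — Denominator: 1 + jωRC = 1 + j·2513·19.7·1.88e-05 = 1 + j0.9308.
Step 4 — H = 0.5358 - j0.4987.
Step 5 — Magnitude: |H| = 0.732 (-2.7 dB); phase: φ = -42.9°.

|H| = 0.732 (-2.7 dB), φ = -42.9°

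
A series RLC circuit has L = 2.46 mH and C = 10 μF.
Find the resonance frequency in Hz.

Step 1 — Resonance condition Im(Z)=0 gives ω₀ = 1/√(LC).
Step 2 — ω₀ = 1/√(0.00246·1e-05) = 6376 rad/s.
Step 3 — f₀ = ω₀/(2π) = 1015 Hz.

f₀ = 1015 Hz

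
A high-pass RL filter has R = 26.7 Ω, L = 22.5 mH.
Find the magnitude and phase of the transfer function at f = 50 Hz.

Step 1 — Angular frequency: ω = 2π·50 = 314.2 rad/s.
Step 2 — Transfer function: H(jω) = jωL/(R + jωL).
Step 3 — Numerator jωL = j·7.069; denominator R + jωL = 26.7 + j7.069.
Step 4 — H = 0.0655 + j0.2474.
Step 5 — Magnitude: |H| = 0.2559 (-11.8 dB); phase: φ = 75.2°.

|H| = 0.2559 (-11.8 dB), φ = 75.2°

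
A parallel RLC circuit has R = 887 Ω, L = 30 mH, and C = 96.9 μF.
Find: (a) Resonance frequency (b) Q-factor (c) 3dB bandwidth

Step 1 — Resonance: ω₀ = 1/√(LC) = 1/√(0.03·9.69e-05) = 586.5 rad/s.
Step 2 — f₀ = ω₀/(2π) = 93.35 Hz.
Step 3 — Parallel Q: Q = R/(ω₀L) = 887/(586.5·0.03) = 50.41.
Step 4 — Bandwidth: Δω = ω₀/Q = 11.63 rad/s; BW = Δω/(2π) = 1.852 Hz.

(a) f₀ = 93.35 Hz  (b) Q = 50.41  (c) BW = 1.852 Hz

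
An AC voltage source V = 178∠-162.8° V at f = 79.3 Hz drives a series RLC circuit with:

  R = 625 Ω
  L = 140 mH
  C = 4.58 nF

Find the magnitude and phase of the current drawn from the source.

Step 1 — Angular frequency: ω = 2π·f = 2π·79.3 = 498.3 rad/s.
Step 2 — Component impedances:
  R: Z = R = 625 Ω
  L: Z = jωL = j·498.3·0.14 = 0 + j69.76 Ω
  C: Z = 1/(jωC) = -j/(ω·C) = 0 - j4.382e+05 Ω
Step 3 — Series combination: Z_total = R + L + C = 625 - j4.381e+05 Ω = 4.381e+05∠-89.9° Ω.
Step 4 — Source phasor: V = 178∠-162.8° V = -170 - j52.64 V.
Step 5 — Ohm's law: I = V / Z_total = (-170 - j52.64) / (625 - j4.381e+05) = 0.0001196 - j0.0003883 A.
Step 6 — Convert to polar: |I| = 0.0004063 A, ∠I = -72.9°.

I = 0.0004063∠-72.9° A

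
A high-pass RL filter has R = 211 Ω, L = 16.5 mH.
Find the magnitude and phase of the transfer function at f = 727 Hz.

Step 1 — Angular frequency: ω = 2π·727 = 4568 rad/s.
Step 2 — Transfer function: H(jω) = jωL/(R + jωL).
Step 3 — Numerator jωL = j·75.37; denominator R + jωL = 211 + j75.37.
Step 4 — H = 0.1132 + j0.3168.
Step 5 — Magnitude: |H| = 0.3364 (-9.5 dB); phase: φ = 70.3°.

|H| = 0.3364 (-9.5 dB), φ = 70.3°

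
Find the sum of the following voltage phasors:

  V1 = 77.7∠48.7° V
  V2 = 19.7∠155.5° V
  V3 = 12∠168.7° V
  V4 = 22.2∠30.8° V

Step 1 — Convert each phasor to rectangular form:
  V1 = 77.7·(cos(48.7°) + j·sin(48.7°)) = 51.28 + j58.37 V
  V2 = 19.7·(cos(155.5°) + j·sin(155.5°)) = -17.93 + j8.169 V
  V3 = 12·(cos(168.7°) + j·sin(168.7°)) = -11.77 + j2.351 V
  V4 = 22.2·(cos(30.8°) + j·sin(30.8°)) = 19.07 + j11.37 V
Step 2 — Sum components: V_total = 40.66 + j80.26 V.
Step 3 — Convert to polar: |V_total| = 89.97 V, ∠V_total = 63.1°.

V_total = 89.97∠63.1° V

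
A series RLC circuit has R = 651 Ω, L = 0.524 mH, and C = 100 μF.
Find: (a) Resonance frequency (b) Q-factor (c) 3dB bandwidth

Step 1 — Resonance: ω₀ = 1/√(LC) = 1/√(0.000524·0.0001) = 4369 rad/s.
Step 2 — f₀ = ω₀/(2π) = 695.3 Hz.
Step 3 — Series Q: Q = ω₀L/R = 4369·0.000524/651 = 0.003516.
Step 4 — Bandwidth: Δω = ω₀/Q = 1.242e+06 rad/s; BW = Δω/(2π) = 1.977e+05 Hz.

(a) f₀ = 695.3 Hz  (b) Q = 0.003516  (c) BW = 1.977e+05 Hz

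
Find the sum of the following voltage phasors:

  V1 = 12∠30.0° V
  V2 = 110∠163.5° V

Step 1 — Convert each phasor to rectangular form:
  V1 = 12·(cos(30.0°) + j·sin(30.0°)) = 10.39 + j6 V
  V2 = 110·(cos(163.5°) + j·sin(163.5°)) = -105.5 + j31.24 V
Step 2 — Sum components: V_total = -95.08 + j37.24 V.
Step 3 — Convert to polar: |V_total| = 102.1 V, ∠V_total = 158.6°.

V_total = 102.1∠158.6° V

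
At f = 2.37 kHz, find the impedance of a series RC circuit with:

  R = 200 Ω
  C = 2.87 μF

Step 1 — Angular frequency: ω = 2π·f = 2π·2370 = 1.489e+04 rad/s.
Step 2 — Component impedances:
  R: Z = R = 200 Ω
  C: Z = 1/(jωC) = -j/(ω·C) = 0 - j23.4 Ω
Step 3 — Series combination: Z_total = R + C = 200 - j23.4 Ω = 201.4∠-6.7° Ω.

Z = 200 - j23.4 Ω = 201.4∠-6.7° Ω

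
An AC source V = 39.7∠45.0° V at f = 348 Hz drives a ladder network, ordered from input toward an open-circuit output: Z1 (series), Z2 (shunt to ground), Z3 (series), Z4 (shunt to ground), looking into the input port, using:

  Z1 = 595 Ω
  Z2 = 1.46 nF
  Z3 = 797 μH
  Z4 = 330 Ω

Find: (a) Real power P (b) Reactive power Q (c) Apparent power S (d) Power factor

Step 1 — Angular frequency: ω = 2π·f = 2π·348 = 2187 rad/s.
Step 2 — Component impedances:
  Z1: Z = R = 595 Ω
  Z2: Z = 1/(jωC) = -j/(ω·C) = 0 - j3.132e+05 Ω
  Z3: Z = jωL = j·2187·0.000797 = 0 + j1.743 Ω
  Z4: Z = R = 330 Ω
Step 3 — Ladder network (open output): work backward from the far end, alternating series and parallel combinations. Z_in = 925 + j1.395 Ω = 925∠0.1° Ω.
Step 4 — Source phasor: V = 39.7∠45.0° V = 28.07 + j28.07 V.
Step 5 — Current: I = V / Z = 0.03039 + j0.0303 A = 0.04292∠44.9° A.
Step 6 — Complex power: S = V·I* = 1.704 + j0.00257 VA.
Step 7 — Real power: P = Re(S) = 1.704 W.
Step 8 — Reactive power: Q = Im(S) = 0.00257 VAR.
Step 9 — Apparent power: |S| = 1.704 VA.
Step 10 — Power factor: PF = P/|S| = 1 (lagging).

(a) P = 1.704 W  (b) Q = 0.00257 VAR  (c) S = 1.704 VA  (d) PF = 1 (lagging)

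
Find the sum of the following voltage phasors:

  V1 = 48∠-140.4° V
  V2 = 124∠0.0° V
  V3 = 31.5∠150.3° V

Step 1 — Convert each phasor to rectangular form:
  V1 = 48·(cos(-140.4°) + j·sin(-140.4°)) = -36.98 - j30.6 V
  V2 = 124·(cos(0.0°) + j·sin(0.0°)) = 124 V
  V3 = 31.5·(cos(150.3°) + j·sin(150.3°)) = -27.36 + j15.61 V
Step 2 — Sum components: V_total = 59.65 - j14.99 V.
Step 3 — Convert to polar: |V_total| = 61.51 V, ∠V_total = -14.1°.

V_total = 61.51∠-14.1° V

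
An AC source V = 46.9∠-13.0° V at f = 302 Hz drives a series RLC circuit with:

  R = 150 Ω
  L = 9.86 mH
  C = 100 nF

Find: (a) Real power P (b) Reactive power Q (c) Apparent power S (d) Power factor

Step 1 — Angular frequency: ω = 2π·f = 2π·302 = 1898 rad/s.
Step 2 — Component impedances:
  R: Z = R = 150 Ω
  L: Z = jωL = j·1898·0.00986 = 0 + j18.71 Ω
  C: Z = 1/(jωC) = -j/(ω·C) = 0 - j5270 Ω
Step 3 — Series combination: Z_total = R + L + C = 150 - j5251 Ω = 5253∠-88.4° Ω.
Step 4 — Source phasor: V = 46.9∠-13.0° V = 45.7 - j10.55 V.
Step 5 — Current: I = V / Z = 0.002256 + j0.008638 A = 0.008927∠75.4° A.
Step 6 — Complex power: S = V·I* = 0.01195 - j0.4185 VA.
Step 7 — Real power: P = Re(S) = 0.01195 W.
Step 8 — Reactive power: Q = Im(S) = -0.4185 VAR.
Step 9 — Apparent power: |S| = 0.4187 VA.
Step 10 — Power factor: PF = P/|S| = 0.02855 (leading).

(a) P = 0.01195 W  (b) Q = -0.4185 VAR  (c) S = 0.4187 VA  (d) PF = 0.02855 (leading)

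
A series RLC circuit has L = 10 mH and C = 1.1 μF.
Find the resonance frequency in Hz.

Step 1 — Resonance condition Im(Z)=0 gives ω₀ = 1/√(LC).
Step 2 — ω₀ = 1/√(0.01·1.1e-06) = 9535 rad/s.
Step 3 — f₀ = ω₀/(2π) = 1517 Hz.

f₀ = 1517 Hz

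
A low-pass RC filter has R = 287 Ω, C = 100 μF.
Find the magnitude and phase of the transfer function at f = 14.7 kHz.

Step 1 — Angular frequency: ω = 2π·1.47e+04 = 9.236e+04 rad/s.
Step 2 — Transfer function: H(jω) = 1/(1 + jωRC).
Step 3 — Denominator: 1 + jωRC = 1 + j·9.236e+04·287·0.0001 = 1 + j2651.
Step 4 — H = 1.423e-07 - j0.0003772.
Step 5 — Magnitude: |H| = 0.0003772 (-68.5 dB); phase: φ = -90.0°.

|H| = 0.0003772 (-68.5 dB), φ = -90.0°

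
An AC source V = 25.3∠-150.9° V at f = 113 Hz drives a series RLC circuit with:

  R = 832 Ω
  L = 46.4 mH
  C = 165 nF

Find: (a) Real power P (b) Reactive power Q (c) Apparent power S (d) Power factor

Step 1 — Angular frequency: ω = 2π·f = 2π·113 = 710 rad/s.
Step 2 — Component impedances:
  R: Z = R = 832 Ω
  L: Z = jωL = j·710·0.0464 = 0 + j32.94 Ω
  C: Z = 1/(jωC) = -j/(ω·C) = 0 - j8536 Ω
Step 3 — Series combination: Z_total = R + L + C = 832 - j8503 Ω = 8544∠-84.4° Ω.
Step 4 — Source phasor: V = 25.3∠-150.9° V = -22.11 - j12.3 V.
Step 5 — Current: I = V / Z = 0.001181 - j0.002715 A = 0.002961∠-66.5° A.
Step 6 — Complex power: S = V·I* = 0.007296 - j0.07456 VA.
Step 7 — Real power: P = Re(S) = 0.007296 W.
Step 8 — Reactive power: Q = Im(S) = -0.07456 VAR.
Step 9 — Apparent power: |S| = 0.07492 VA.
Step 10 — Power factor: PF = P/|S| = 0.09738 (leading).

(a) P = 0.007296 W  (b) Q = -0.07456 VAR  (c) S = 0.07492 VA  (d) PF = 0.09738 (leading)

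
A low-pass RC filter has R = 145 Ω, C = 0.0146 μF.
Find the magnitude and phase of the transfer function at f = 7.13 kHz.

Step 1 — Angular frequency: ω = 2π·7130 = 4.48e+04 rad/s.
Step 2 — Transfer function: H(jω) = 1/(1 + jωRC).
Step 3 — Denominator: 1 + jωRC = 1 + j·4.48e+04·145·1.46e-08 = 1 + j0.09484.
Step 4 — H = 0.9911 - j0.09399.
Step 5 — Magnitude: |H| = 0.9955 (-0.0 dB); phase: φ = -5.4°.

|H| = 0.9955 (-0.0 dB), φ = -5.4°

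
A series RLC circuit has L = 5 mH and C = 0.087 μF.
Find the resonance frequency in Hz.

Step 1 — Resonance condition Im(Z)=0 gives ω₀ = 1/√(LC).
Step 2 — ω₀ = 1/√(0.005·8.7e-08) = 4.795e+04 rad/s.
Step 3 — f₀ = ω₀/(2π) = 7631 Hz.

f₀ = 7631 Hz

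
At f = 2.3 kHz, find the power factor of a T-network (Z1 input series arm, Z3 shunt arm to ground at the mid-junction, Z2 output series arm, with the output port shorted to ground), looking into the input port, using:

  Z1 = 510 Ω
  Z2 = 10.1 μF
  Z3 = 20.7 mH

Step 1 — Angular frequency: ω = 2π·f = 2π·2300 = 1.445e+04 rad/s.
Step 2 — Component impedances:
  Z1: Z = R = 510 Ω
  Z2: Z = 1/(jωC) = -j/(ω·C) = 0 - j6.851 Ω
  Z3: Z = jωL = j·1.445e+04·0.0207 = 0 + j299.1 Ω
Step 3 — With the output port shorted to ground, the output series arm Z2 runs from the junction to ground; the shunt arm Z3 also runs from the junction to ground. They appear in parallel: Z3 || Z2 = 0 - j7.012 Ω.
Step 4 — Series with input arm Z1: Z_in = Z1 + (Z3 || Z2) = 510 - j7.012 Ω = 510∠-0.8° Ω.
Step 5 — Power factor: PF = cos(φ) = Re(Z)/|Z| = 510/510.05 = 0.9999.
Step 6 — Type: Im(Z) = -7.012 ⇒ leading (phase φ = -0.8°).

PF = 0.9999 (leading, φ = -0.8°)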